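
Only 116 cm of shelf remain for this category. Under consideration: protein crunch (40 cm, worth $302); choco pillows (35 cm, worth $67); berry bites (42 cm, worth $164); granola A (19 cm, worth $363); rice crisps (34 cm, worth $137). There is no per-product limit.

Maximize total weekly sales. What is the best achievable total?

The ratio ordering already packs tightly: 6×granola A, 114 cm, 2178.
That's the maximum — no swap from here does better than 2178.

2178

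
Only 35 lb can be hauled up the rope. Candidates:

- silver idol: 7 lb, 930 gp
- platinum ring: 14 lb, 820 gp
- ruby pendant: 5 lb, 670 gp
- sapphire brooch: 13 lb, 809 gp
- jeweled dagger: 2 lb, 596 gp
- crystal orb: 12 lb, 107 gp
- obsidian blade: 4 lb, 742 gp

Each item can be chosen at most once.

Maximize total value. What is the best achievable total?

3758

By value per lb: jeweled dagger 298.00, obsidian blade 185.50, ruby pendant 134.00 lead.
A density-first pass picks silver idol + ruby pendant + sapphire brooch + jeweled dagger + obsidian blade — 3747 at 31 lb.
Replace sapphire brooch with platinum ring: the trade gains 11 net, giving 3758 at 32 lb.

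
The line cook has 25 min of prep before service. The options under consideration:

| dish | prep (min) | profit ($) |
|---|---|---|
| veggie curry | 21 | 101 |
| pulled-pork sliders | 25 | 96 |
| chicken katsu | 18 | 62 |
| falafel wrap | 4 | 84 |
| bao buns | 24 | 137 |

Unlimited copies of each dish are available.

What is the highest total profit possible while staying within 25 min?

6×falafel wrap uses 24 of the 25 min and totals 504.

504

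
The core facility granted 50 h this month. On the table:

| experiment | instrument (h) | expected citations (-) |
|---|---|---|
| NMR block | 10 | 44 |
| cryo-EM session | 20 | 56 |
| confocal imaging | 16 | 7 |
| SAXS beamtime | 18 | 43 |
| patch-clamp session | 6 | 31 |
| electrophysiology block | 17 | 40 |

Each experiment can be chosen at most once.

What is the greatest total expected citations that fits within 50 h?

Greedy by ratio would take NMR block + cryo-EM session + patch-clamp session: 36 h used, total 131.
The 6 h tied up in patch-clamp session is better spent on SAXS beamtime — total rises to 143 (48 h).
Runner-up NMR block + cryo-EM session + electrophysiology block tops out at 140.

143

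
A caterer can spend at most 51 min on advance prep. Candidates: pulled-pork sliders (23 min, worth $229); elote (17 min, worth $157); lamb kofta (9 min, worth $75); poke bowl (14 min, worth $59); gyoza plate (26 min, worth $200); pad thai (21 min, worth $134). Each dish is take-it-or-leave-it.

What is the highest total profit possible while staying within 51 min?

461

Pulled-pork sliders + elote + lamb kofta uses 49 of the 51 min and totals 461.
The closest alternative, pulled-pork sliders + gyoza plate, reaches only 429.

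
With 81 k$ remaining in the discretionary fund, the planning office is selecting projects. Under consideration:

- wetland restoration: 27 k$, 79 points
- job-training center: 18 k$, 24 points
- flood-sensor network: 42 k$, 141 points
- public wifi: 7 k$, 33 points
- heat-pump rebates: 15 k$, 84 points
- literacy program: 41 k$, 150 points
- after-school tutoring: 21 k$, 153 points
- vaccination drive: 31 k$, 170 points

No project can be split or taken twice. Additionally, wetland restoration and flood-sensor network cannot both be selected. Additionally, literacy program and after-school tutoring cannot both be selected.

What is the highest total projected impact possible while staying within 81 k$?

440

Ranking by ratio (projected impact/k$): after-school tutoring 7.29, heat-pump rebates 5.60, vaccination drive 5.48, public wifi 4.71.
The ratio ordering already packs tightly: public wifi + heat-pump rebates + after-school tutoring + vaccination drive, 74 k$, 440.
That's the maximum — no feasible swap from here does better than 440.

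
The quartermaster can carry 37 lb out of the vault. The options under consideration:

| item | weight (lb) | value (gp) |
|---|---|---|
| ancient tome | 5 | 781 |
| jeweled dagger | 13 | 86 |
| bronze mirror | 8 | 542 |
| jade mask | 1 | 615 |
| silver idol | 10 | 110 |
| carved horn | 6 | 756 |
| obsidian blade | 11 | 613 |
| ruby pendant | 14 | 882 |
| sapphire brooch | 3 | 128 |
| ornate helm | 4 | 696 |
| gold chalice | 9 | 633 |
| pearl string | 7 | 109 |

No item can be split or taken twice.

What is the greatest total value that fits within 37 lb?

4151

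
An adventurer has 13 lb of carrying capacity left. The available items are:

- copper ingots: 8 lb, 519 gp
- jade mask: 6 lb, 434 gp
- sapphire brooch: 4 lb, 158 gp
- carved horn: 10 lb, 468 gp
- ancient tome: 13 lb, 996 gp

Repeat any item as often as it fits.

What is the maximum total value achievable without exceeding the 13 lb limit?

Ancient tome uses 13 of the 13 lb and totals 996.

996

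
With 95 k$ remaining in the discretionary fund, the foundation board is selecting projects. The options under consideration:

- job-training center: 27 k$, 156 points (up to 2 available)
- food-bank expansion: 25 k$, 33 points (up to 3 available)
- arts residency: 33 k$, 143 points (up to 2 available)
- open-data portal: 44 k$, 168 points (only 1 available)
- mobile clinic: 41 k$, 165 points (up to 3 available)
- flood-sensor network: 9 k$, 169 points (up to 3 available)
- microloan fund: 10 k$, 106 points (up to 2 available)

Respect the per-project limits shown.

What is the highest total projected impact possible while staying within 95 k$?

925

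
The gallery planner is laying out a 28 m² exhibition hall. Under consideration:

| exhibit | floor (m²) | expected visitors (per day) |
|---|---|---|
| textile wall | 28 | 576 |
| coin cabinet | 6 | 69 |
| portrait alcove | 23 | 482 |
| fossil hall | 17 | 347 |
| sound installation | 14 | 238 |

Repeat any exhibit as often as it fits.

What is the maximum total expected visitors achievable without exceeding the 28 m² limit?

576

Greedy by ratio would take portrait alcove: 23 m² used, total 482.
The 23 m² tied up in portrait alcove is better spent on textile wall — total rises to 576 (28 m²).
Every other selection either busts 28 m² or fails to beat 576.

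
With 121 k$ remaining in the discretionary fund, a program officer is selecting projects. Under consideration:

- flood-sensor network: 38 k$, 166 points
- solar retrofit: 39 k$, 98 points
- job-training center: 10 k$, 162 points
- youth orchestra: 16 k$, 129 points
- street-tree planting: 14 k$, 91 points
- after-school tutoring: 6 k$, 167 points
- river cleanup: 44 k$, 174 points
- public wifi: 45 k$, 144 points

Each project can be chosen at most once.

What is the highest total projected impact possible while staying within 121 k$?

798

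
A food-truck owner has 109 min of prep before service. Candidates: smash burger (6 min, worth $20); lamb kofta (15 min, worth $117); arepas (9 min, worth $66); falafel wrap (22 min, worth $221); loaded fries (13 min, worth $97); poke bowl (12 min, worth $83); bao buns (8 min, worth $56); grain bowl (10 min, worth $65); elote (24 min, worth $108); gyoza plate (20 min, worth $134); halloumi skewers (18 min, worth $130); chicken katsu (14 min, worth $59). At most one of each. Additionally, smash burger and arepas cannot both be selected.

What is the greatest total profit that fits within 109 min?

848

Greedy by ratio would take lamb kofta + arepas + falafel wrap + loaded fries + poke bowl + bao buns + grain bowl + halloumi skewers: 107 min used, total 835.
Dropping bao buns and grain bowl frees 18 min; slotting in gyoza plate (20 min) lifts the total to 848 at 109 min.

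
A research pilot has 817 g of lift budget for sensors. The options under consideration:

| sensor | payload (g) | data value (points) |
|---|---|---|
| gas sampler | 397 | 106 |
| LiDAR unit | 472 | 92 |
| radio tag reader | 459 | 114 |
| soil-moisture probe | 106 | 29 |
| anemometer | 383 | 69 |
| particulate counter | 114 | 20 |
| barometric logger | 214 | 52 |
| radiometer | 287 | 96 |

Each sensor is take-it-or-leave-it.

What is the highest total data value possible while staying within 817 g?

231

The ratio ordering already packs tightly: gas sampler + soil-moisture probe + radiometer, 790 g, 231.
Nothing else within 817 g beats 231.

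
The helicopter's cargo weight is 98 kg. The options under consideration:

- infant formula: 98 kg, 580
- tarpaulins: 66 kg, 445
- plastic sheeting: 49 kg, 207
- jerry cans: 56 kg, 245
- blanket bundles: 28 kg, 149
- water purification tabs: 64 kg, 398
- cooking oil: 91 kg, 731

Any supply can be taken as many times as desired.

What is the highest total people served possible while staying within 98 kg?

731

Cooking oil uses 91 of the 98 kg and totals 731.
The spare 7 kg is too small for any remaining supply, and no exchange beats 731.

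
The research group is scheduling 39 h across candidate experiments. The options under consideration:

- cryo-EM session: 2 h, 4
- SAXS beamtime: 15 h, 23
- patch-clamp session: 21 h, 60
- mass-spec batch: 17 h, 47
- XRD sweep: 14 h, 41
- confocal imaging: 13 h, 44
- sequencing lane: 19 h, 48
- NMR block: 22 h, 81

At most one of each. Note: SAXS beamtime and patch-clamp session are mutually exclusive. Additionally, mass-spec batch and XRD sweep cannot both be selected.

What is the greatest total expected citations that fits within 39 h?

129

Ranking by ratio (expected citations/h): NMR block 3.68, confocal imaging 3.38, XRD sweep 2.93, patch-clamp session 2.86.
Best packing: cryo-EM session + confocal imaging + NMR block — 37 h, 129 total.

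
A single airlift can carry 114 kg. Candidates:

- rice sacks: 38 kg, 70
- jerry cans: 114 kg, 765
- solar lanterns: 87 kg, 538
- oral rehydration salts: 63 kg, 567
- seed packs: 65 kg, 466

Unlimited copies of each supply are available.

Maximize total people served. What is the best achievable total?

Taking the top-ratio supplies first gives rice sacks + oral rehydration salts for 637 (101 kg).
Dropping rice sacks and oral rehydration salts frees 101 kg; slotting in jerry cans (114 kg) lifts the total to 765 at 114 kg.

765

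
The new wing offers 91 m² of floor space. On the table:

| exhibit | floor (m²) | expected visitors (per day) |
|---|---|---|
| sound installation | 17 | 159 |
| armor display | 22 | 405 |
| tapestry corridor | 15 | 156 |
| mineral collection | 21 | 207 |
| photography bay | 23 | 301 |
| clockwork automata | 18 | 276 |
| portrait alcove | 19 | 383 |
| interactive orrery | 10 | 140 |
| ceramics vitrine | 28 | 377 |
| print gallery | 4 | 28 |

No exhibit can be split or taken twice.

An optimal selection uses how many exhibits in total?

Best achievable expected visitors is 1469.
armor display + clockwork automata + portrait alcove + ceramics vitrine + print gallery hits 1469 at 91 m².
Any selection reaching 1469 contains exactly 5 exhibits.

5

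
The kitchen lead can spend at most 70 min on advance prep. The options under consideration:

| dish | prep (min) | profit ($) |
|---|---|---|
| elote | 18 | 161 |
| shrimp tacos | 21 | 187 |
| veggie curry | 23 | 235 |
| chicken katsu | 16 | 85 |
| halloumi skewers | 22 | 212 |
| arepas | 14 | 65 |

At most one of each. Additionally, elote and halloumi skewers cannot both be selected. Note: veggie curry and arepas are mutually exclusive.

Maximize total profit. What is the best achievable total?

Shrimp tacos + veggie curry + halloumi skewers uses 66 of the 70 min and totals 634.
The closest alternative, elote + shrimp tacos + veggie curry, reaches only 583.

634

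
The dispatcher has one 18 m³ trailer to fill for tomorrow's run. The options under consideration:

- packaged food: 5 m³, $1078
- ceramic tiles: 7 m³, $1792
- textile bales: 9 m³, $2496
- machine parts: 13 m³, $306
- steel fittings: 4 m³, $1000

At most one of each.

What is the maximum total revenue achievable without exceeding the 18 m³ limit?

4574

A density-first pass picks ceramic tiles + textile bales — 4288 at 16 m³.
Replace ceramic tiles with packaged food + steel fittings: the trade gains 286 net, giving 4574 at 18 m³.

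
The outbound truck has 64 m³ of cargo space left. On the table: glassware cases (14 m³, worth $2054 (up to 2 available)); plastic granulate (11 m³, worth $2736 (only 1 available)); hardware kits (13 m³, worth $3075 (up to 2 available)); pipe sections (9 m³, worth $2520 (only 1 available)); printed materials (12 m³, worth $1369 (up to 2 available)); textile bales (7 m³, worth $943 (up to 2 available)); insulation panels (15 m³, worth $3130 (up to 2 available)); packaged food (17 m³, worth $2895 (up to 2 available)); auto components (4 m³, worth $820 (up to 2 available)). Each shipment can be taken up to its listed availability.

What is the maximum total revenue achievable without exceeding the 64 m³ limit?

Ranking by ratio (revenue/m³): pipe sections 280.00, plastic granulate 248.73, hardware kits 236.54.
A density-first pass picks plastic granulate + 2×hardware kits + pipe sections + insulation panels — 14536 at 61 m³.
The 13 m³ tied up in hardware kits is better spent on insulation panels — total rises to 14591 (63 m³).
The spare 1 m³ is too small for any remaining shipment, and no exchange beats 14591.

14591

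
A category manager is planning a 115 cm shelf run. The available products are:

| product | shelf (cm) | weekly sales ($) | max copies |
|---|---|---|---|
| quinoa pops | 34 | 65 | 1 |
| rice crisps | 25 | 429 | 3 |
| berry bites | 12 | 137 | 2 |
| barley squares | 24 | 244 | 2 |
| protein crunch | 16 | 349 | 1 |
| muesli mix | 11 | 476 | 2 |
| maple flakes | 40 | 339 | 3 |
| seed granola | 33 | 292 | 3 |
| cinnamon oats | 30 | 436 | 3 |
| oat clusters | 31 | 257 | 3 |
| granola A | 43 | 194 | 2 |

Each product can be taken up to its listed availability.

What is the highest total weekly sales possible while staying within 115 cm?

Best packing: 3×rice crisps + protein crunch + 2×muesli mix — 113 cm, 2588 total.
That's the maximum — no swap from here does better than 2588.

2588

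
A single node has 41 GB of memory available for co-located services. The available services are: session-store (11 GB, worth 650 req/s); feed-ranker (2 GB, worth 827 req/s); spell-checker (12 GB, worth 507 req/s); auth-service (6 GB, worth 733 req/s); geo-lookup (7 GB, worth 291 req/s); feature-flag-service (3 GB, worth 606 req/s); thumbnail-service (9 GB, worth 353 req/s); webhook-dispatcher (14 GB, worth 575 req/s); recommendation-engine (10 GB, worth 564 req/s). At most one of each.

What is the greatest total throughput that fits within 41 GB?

The ratio heuristic lands on session-store + feed-ranker + auth-service + geo-lookup + feature-flag-service + recommendation-engine (3671) but leaves 2 GB idle.
Replace geo-lookup with thumbnail-service: the trade gains 62 net, giving 3733 at 41 GB.
Runner-up session-store + feed-ranker + auth-service + geo-lookup + feature-flag-service + recommendation-engine tops out at 3671.

3733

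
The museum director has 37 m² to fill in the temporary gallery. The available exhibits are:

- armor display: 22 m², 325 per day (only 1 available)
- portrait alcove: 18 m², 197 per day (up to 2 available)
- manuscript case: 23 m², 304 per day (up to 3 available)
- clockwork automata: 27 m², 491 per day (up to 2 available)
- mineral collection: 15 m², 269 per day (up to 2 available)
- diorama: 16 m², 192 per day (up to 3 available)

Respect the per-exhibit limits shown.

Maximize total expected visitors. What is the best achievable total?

Greedy by ratio would take clockwork automata: 27 m² used, total 491.
Dropping clockwork automata frees 27 m²; slotting in armor display + mineral collection (37 m²) lifts the total to 594 at 37 m².

594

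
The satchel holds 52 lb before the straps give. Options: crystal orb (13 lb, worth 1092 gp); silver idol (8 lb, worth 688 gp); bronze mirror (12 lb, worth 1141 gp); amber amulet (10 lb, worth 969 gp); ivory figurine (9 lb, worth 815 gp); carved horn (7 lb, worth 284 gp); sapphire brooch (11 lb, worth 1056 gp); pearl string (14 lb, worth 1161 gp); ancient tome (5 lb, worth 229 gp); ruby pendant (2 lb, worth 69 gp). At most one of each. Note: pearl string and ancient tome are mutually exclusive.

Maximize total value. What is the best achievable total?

Taking silver idol + bronze mirror + amber amulet + ivory figurine + sapphire brooch + ruby pendant: 52 lb used, 4738 in value.
An exhaustive check of the 1024 subsets confirms 4738.

4738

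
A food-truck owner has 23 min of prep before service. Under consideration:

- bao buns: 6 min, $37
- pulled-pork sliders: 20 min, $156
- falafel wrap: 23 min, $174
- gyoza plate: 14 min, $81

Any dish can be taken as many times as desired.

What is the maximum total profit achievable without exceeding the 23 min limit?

174

Taking the top-ratio dishes first gives pulled-pork sliders for 156 (20 min).
Dropping pulled-pork sliders frees 20 min; slotting in falafel wrap (23 min) lifts the total to 174 at 23 min.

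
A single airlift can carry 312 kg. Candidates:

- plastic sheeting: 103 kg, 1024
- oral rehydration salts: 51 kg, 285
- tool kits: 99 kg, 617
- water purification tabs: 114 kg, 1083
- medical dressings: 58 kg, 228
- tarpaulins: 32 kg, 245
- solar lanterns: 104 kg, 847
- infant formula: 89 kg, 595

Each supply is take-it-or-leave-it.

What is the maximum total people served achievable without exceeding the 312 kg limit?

Density check — plastic sheeting 9.94, water purification tabs 9.50, solar lanterns 8.14, tarpaulins 7.66 are the best per kg.
Taking the top-ratio supplies first gives plastic sheeting + oral rehydration salts + water purification tabs + tarpaulins for 2637 (300 kg).
The 83 kg tied up in oral rehydration salts and tarpaulins is better spent on infant formula — total rises to 2702 (306 kg).
Next best is plastic sheeting + oral rehydration salts + water purification tabs + tarpaulins at 2637 (300 kg) — short by 65.

2702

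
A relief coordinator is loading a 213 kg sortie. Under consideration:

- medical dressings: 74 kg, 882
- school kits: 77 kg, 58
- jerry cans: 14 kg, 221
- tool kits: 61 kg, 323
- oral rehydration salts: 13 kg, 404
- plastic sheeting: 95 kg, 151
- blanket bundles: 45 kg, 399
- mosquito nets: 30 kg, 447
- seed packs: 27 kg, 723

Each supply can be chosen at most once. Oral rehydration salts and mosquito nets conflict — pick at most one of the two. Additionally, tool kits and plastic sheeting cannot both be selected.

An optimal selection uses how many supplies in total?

5

The maximum people served within 213 kg is 2672.
One optimal bundle: medical dressings + jerry cans + blanket bundles + mosquito nets + seed packs (190 kg).
Every optimal selection uses 5 supplies.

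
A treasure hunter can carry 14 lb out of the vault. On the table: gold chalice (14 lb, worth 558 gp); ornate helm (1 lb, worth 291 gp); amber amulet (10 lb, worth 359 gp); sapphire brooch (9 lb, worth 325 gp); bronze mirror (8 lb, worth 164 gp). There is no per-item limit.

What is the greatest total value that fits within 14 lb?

Best packing: 14×ornate helm — 14 lb, 4074 total.

4074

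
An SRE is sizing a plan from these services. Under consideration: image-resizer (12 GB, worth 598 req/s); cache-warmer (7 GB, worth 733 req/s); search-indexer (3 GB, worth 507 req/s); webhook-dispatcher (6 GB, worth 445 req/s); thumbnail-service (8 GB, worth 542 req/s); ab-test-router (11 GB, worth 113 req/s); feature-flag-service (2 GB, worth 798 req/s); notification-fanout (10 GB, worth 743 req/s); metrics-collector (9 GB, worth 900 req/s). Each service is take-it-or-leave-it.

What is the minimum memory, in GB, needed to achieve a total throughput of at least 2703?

21

Need the lightest bundle worth ≥ 2703.
cache-warmer + search-indexer + feature-flag-service + metrics-collector: 2938 throughput at 21 GB.
No combination under 21 GB hits 2703.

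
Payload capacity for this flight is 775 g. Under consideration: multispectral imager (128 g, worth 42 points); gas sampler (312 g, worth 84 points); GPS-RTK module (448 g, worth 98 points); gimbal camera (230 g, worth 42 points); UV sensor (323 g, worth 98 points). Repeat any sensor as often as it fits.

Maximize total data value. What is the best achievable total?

252

Ranking by ratio (data value/g): multispectral imager 0.33, UV sensor 0.30, gas sampler 0.27, GPS-RTK module 0.22.
Taking 6×multispectral imager: 768 g used, 252 in data value.
No other feasible combination exceeds 252.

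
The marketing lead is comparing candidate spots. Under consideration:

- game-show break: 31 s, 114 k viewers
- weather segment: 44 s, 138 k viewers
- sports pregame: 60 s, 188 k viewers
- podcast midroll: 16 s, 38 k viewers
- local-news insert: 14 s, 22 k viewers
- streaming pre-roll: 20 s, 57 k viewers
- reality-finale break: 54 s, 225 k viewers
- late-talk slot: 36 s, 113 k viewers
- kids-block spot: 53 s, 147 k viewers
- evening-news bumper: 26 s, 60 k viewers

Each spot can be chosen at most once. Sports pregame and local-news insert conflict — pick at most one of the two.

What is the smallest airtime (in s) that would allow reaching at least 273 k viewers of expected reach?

74

Need the lightest bundle worth ≥ 273.
streaming pre-roll + reality-finale break: 282 expected reach at 74 s.
Any bundle with less than 74 s falls short of 273.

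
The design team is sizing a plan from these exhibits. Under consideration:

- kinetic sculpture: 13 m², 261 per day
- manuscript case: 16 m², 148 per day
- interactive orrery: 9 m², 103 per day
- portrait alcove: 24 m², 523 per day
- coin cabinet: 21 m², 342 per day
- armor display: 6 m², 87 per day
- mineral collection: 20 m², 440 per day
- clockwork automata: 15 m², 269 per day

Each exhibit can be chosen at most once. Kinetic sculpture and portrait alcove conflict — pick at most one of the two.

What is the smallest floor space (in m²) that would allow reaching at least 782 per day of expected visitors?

39

Minimise m² subject to total expected visitors ≥ 782.
Taking kinetic sculpture + armor display + mineral collection gives 788 (≥ 782) for 39 m².
Below 39 m² the best achievable stays under 782.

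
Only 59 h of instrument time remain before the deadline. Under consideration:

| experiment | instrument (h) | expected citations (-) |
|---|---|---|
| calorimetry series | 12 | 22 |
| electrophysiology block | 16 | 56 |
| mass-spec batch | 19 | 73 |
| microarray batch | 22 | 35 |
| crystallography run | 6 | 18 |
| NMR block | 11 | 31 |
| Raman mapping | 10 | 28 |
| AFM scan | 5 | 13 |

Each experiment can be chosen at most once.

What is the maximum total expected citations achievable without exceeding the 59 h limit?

Ranking by ratio (expected citations/h): mass-spec batch 3.84, electrophysiology block 3.50, crystallography run 3.00.
Best packing: electrophysiology block + mass-spec batch + crystallography run + NMR block + AFM scan — 57 h, 191 total.

191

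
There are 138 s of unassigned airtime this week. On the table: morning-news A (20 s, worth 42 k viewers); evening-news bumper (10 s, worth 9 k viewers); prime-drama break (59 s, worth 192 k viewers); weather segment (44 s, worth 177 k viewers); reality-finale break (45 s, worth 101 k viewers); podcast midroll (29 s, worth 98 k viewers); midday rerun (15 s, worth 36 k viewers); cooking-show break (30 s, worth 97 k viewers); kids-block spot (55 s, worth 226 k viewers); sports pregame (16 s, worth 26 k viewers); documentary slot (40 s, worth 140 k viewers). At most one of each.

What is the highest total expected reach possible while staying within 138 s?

510

The ratio ordering already packs tightly: evening-news bumper + weather segment + podcast midroll + kids-block spot, 138 s, 510.
Runner-up weather segment + podcast midroll + kids-block spot tops out at 501.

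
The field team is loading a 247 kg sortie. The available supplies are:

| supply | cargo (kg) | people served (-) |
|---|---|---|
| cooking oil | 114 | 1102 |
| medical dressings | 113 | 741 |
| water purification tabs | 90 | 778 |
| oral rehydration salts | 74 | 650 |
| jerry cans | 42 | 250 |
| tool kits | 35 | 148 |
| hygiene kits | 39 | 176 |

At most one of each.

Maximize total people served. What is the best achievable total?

2130

By people served per kg: cooking oil 9.67, oral rehydration salts 8.78, water purification tabs 8.64, medical dressings 6.56 lead.
Taking the top-ratio supplies first gives cooking oil + oral rehydration salts + jerry cans for 2002 (230 kg).
The 74 kg tied up in oral rehydration salts is better spent on water purification tabs — total rises to 2130 (246 kg).
Every other selection either busts 247 kg or fails to beat 2130.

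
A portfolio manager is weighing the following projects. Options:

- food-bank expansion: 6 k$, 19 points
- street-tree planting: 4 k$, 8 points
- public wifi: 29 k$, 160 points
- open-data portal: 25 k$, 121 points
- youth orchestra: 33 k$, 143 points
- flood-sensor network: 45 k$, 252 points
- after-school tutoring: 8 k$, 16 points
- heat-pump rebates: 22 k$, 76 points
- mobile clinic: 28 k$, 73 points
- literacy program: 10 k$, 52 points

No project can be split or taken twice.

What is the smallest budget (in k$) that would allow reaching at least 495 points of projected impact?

Minimise k$ subject to total projected impact ≥ 495.
Taking food-bank expansion + public wifi + flood-sensor network + after-school tutoring + literacy program gives 499 (≥ 495) for 98 k$.
No combination under 98 k$ hits 495.

98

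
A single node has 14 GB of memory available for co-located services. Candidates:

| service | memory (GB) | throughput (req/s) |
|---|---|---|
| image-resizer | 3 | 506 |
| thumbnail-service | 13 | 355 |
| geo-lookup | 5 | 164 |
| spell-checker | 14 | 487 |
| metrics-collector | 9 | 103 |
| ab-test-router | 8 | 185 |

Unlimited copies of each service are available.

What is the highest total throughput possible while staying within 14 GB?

2024

Ranking by ratio (throughput/GB): image-resizer 168.67, spell-checker 34.79, geo-lookup 32.80, thumbnail-service 27.31.
Best packing: 4×image-resizer — 12 GB, 2024 total.
Nothing else within 14 GB beats 2024.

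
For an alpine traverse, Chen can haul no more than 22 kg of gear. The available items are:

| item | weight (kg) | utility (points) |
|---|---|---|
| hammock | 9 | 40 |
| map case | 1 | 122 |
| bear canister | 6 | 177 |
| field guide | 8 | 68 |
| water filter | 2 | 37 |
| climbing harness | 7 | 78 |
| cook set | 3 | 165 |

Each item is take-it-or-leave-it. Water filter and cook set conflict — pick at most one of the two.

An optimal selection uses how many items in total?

4

The maximum utility within 22 kg is 542.
For example map case + bear canister + climbing harness + cook set achieves it, using 17 kg.
Any selection reaching 542 contains exactly 4 items.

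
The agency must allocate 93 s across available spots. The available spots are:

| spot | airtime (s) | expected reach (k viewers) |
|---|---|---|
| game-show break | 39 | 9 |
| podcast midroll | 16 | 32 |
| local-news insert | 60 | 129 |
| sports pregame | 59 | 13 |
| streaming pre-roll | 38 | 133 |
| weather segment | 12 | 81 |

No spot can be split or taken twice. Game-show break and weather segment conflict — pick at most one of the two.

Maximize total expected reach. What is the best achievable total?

246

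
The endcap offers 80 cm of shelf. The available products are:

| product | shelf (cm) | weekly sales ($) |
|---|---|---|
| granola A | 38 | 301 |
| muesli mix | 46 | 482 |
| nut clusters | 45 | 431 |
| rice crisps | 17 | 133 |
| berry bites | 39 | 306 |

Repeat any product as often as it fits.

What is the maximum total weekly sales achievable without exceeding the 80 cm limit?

748

Best packing: muesli mix + 2×rice crisps — 80 cm, 748 total.
That's the maximum — no swap from here does better than 748.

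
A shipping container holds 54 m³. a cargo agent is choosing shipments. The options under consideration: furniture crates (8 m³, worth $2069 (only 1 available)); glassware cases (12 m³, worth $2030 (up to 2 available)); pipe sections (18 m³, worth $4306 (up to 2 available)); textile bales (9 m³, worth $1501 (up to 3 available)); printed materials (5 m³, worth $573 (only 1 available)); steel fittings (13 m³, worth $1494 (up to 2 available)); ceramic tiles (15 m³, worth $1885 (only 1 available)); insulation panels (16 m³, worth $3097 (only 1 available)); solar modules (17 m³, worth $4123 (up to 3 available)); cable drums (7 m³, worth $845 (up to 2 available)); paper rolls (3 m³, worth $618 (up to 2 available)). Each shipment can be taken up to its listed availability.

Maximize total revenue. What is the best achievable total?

12987

Ranking by ratio (revenue/m³): furniture crates 258.62, solar modules 242.53, pipe sections 239.22, paper rolls 206.00.
Greedy by ratio would take furniture crates + printed materials + 2×solar modules + 2×paper rolls: 53 m³ used, total 12124.
Replace furniture crates and printed materials and paper rolls with solar modules: the trade gains 863 net, giving 12987 at 54 m³.
No other feasible combination exceeds 12987.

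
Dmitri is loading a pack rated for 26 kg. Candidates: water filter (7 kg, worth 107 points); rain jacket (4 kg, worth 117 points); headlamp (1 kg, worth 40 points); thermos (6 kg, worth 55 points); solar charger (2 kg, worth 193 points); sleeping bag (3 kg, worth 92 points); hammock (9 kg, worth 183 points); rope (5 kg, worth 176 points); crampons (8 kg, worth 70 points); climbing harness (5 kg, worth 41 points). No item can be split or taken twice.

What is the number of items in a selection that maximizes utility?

Optimal total is 801.
One optimal bundle: rain jacket + headlamp + solar charger + sleeping bag + hammock + rope (24 kg).
All optima have 6 items.

6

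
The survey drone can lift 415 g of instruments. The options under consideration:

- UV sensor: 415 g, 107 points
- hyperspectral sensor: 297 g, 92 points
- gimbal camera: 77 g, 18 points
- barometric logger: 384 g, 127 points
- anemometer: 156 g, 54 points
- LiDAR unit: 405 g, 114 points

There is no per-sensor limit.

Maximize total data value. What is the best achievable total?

127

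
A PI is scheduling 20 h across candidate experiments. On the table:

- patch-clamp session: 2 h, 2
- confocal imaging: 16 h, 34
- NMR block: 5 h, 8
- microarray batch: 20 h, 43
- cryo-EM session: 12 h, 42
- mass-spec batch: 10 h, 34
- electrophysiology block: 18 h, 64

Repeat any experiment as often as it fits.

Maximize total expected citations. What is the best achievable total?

Density check — electrophysiology block 3.56, cryo-EM session 3.50, mass-spec batch 3.40 are the best per h.
A density-first pass picks patch-clamp session + electrophysiology block — 66 at 20 h.
Dropping patch-clamp session and electrophysiology block frees 20 h; slotting in 2×mass-spec batch (20 h) lifts the total to 68 at 20 h.
Every other selection either busts 20 h or fails to beat 68.

68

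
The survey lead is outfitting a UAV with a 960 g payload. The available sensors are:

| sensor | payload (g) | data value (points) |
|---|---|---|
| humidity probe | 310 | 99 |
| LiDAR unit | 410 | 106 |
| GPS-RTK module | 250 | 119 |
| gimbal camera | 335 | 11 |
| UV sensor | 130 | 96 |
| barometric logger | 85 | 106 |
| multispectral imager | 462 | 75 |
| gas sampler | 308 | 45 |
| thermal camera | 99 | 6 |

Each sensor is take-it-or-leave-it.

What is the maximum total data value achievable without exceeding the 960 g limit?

Greedy by ratio would take humidity probe + GPS-RTK module + UV sensor + barometric logger + thermal camera: 874 g used, total 426.
The 409 g tied up in humidity probe and thermal camera is better spent on LiDAR unit — total rises to 427 (875 g).
Next best is humidity probe + GPS-RTK module + UV sensor + barometric logger + thermal camera at 426 (874 g) — short by 1.

427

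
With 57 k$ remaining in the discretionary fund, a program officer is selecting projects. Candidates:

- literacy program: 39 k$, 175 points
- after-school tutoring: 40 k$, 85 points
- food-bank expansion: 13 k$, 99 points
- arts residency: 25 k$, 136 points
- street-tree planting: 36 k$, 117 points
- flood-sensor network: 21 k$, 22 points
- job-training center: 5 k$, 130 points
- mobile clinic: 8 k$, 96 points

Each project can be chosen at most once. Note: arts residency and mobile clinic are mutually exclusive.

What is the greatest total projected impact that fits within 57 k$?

Best packing: literacy program + food-bank expansion + job-training center — 57 k$, 404 total.
No other feasible combination exceeds 404.

404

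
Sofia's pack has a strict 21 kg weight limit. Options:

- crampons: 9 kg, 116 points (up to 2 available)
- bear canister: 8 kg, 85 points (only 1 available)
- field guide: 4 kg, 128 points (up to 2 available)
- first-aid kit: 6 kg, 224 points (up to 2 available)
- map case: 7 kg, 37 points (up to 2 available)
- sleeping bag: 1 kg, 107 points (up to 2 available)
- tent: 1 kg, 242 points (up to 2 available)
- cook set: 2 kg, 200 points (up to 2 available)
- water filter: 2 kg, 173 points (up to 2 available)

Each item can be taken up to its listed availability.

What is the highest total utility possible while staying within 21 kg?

1700

A density-first pass picks first-aid kit + 2×sleeping bag + 2×tent + 2×cook set + 2×water filter — 1668 at 18 kg.
Replace first-aid kit with 2×field guide: the trade gains 32 net, giving 1700 at 20 kg.
Every other selection either busts 21 kg or exceeds an availability limit or fails to beat 1700.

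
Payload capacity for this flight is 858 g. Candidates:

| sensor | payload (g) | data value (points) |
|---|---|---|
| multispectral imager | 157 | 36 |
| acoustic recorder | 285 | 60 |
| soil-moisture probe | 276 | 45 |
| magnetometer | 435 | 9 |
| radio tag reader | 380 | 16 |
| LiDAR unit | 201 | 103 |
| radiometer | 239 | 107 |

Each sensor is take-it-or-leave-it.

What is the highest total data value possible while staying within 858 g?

270

The ratio heuristic lands on multispectral imager + LiDAR unit + radiometer (246) but leaves 261 g idle.
The 157 g tied up in multispectral imager is better spent on acoustic recorder — total rises to 270 (725 g).
Next best is soil-moisture probe + LiDAR unit + radiometer at 255 (716 g) — short by 15.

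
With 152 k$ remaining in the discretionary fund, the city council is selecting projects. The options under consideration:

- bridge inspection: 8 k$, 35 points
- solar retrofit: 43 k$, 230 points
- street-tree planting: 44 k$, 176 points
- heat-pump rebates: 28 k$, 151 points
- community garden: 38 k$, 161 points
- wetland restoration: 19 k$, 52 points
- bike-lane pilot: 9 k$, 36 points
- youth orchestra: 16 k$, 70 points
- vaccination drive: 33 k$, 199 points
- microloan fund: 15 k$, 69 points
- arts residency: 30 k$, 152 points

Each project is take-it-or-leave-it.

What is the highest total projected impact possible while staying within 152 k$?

Filling by ratio: solar retrofit + heat-pump rebates + vaccination drive + microloan fund + arts residency for 801, with 3 k$ left unused.
Replace microloan fund with bridge inspection + bike-lane pilot: the trade gains 2 net, giving 803 at 151 k$.

803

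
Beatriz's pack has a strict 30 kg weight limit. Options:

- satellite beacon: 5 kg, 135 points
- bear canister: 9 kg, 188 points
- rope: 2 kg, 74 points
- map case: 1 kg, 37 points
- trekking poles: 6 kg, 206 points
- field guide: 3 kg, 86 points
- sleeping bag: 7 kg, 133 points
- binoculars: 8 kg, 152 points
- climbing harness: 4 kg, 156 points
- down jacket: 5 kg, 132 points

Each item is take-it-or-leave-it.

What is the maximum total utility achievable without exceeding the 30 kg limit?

882

Taking the top-ratio items first gives satellite beacon + rope + map case + trekking poles + field guide + climbing harness + down jacket for 826 (26 kg).
The 5 kg tied up in down jacket is better spent on bear canister — total rises to 882 (30 kg).
Nothing else within 30 kg beats 882.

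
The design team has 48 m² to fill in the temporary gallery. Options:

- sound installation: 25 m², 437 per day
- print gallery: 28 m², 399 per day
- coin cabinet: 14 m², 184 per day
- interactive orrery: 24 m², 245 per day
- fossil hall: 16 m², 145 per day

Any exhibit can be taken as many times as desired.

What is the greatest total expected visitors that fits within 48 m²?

By expected visitors per m²: sound installation 17.48, print gallery 14.25, coin cabinet 13.14, interactive orrery 10.21 lead.
Best packing: sound installation + coin cabinet — 39 m², 621 total.
Every other selection either busts 48 m² or fails to beat 621.

621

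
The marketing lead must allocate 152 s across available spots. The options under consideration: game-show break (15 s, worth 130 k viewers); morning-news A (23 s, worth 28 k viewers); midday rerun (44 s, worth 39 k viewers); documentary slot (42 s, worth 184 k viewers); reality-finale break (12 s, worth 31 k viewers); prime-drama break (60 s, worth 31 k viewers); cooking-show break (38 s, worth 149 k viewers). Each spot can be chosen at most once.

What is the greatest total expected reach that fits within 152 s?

Density check — game-show break 8.67, documentary slot 4.38, cooking-show break 3.92, reality-finale break 2.58 are the best per s.
A density-first pass picks game-show break + morning-news A + documentary slot + reality-finale break + cooking-show break — 522 at 130 s.
Replace morning-news A with midday rerun: the trade gains 11 net, giving 533 at 151 s.
Runner-up game-show break + morning-news A + documentary slot + reality-finale break + cooking-show break tops out at 522.

533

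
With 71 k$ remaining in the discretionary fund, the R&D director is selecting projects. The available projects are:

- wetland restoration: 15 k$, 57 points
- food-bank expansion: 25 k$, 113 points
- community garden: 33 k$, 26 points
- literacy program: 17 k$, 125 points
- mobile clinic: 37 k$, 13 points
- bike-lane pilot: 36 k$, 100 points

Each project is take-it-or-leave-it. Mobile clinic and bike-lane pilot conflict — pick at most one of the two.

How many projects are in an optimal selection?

Optimal total is 295.
wetland restoration + food-bank expansion + literacy program hits 295 at 57 k$.
Every optimal selection uses 3 projects.

3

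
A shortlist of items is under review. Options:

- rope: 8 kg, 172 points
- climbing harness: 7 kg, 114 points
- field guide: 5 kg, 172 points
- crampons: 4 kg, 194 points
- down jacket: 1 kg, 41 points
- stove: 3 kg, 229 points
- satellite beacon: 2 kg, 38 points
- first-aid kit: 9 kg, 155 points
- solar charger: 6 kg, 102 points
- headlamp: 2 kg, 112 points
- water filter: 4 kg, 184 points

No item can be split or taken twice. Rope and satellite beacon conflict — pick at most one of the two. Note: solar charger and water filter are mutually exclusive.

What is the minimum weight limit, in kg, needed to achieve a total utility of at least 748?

Need the lightest bundle worth ≥ 748.
crampons + down jacket + stove + headlamp + water filter: 760 utility at 14 kg.
Below 14 kg the best achievable stays under 748.

14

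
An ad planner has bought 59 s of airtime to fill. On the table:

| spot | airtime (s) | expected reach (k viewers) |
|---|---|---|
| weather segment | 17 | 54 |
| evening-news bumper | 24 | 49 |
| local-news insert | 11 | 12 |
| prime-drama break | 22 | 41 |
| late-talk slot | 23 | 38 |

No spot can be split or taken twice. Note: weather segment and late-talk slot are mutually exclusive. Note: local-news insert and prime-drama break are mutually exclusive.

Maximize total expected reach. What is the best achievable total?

Density check — weather segment 3.18, evening-news bumper 2.04, prime-drama break 1.86 are the best per s.
Taking weather segment + evening-news bumper + local-news insert: 52 s used, 115 in expected reach.

115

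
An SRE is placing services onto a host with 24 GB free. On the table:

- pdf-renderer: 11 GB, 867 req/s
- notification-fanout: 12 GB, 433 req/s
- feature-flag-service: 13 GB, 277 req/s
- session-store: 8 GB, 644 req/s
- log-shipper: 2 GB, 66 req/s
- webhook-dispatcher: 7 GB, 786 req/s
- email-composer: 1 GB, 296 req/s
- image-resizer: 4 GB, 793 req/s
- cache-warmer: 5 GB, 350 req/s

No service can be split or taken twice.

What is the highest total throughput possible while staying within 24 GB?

The ratio heuristic lands on session-store + log-shipper + webhook-dispatcher + email-composer + image-resizer (2585) but leaves 2 GB idle.
The 10 GB tied up in session-store and log-shipper is better spent on pdf-renderer — total rises to 2742 (23 GB).
The closest alternative, pdf-renderer + session-store + email-composer + image-resizer, reaches only 2600.

2742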